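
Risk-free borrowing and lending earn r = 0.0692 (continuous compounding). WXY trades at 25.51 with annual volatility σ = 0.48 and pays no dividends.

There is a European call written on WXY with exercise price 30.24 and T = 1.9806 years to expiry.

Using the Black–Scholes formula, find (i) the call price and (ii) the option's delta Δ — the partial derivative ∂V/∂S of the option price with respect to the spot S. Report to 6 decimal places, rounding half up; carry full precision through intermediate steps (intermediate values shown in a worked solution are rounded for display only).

price = 6.439056
Δ = 0.613654

σ√T = 0.48·√1.9806 = 0.675522
d₁ = (ln(S/K) + (r+σ²/2)T) / (σ√T) = (ln(25.51/30.24) + (0.0692+0.48²/2)·1.9806) / 0.675522 = (-0.170095 + 0.365223) / 0.675522 = 0.288854
d₂ = d₁ − σ√T = 0.288854 − 0.675522 = -0.386668
e^{−rT} = 0.871920
N(d₁) = 0.613654,  N(d₂) = 0.349501
Call price V = S·N(d₁) − K·e^{−rT}·N(d₂) = 15.654304 − 9.215248 = 6.439056
Δ = N(d₁) = 0.613654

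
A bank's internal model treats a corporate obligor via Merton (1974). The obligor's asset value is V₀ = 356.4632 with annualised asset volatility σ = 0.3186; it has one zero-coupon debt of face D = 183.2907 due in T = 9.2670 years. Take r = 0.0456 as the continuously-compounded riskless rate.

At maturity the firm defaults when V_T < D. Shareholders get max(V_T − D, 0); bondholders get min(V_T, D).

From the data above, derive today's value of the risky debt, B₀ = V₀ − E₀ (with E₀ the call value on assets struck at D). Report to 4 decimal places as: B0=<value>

Work the structural quantities from V₀ = 356.4632 against face 183.2907:
d₁ = [ln(V₀/D) + (r + σ²/2)T] / (σ√T)
   = [ln(356.4632/183.2907) + (0.0456 + 0.5·0.3186²)·9.2670] / (0.3186·√9.2670)
   = [0.665158 + 0.892903] / 0.969874 = 1.606457
d₂ = d₁ − σ√T = 1.606457 − 0.969874 = 0.636583
N(d₁) = 0.945913,  N(d₂) = 0.737802,  e^(−rT) = 0.655357
E₀ = V₀·N(d₁) − D·e^(−rT)·N(d₂)
   = 356.4632·0.945913 − 183.2907·0.655357·0.737802 = 248.557897
B₀ = V₀ − E₀ = 356.4632 − 248.557897 = 107.905303

B0=107.9053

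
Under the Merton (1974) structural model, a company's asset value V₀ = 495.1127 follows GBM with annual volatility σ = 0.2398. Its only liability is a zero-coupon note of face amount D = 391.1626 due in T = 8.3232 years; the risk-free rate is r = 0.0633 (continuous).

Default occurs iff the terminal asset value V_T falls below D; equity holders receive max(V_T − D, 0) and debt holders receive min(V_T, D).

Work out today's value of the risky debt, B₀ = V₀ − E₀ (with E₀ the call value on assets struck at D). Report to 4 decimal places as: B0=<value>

B0=215.5940

Equity is a call on the firm's assets struck at D = 391.1626:
d₁ = [ln(V₀/D) + (r + σ²/2)T] / (σ√T)
   = [ln(495.1127/391.1626) + (0.0633 + 0.5·0.2398²)·8.3232] / (0.2398·√8.3232)
   = [0.235662 + 0.766167] / 0.691822 = 1.448103
d₂ = d₁ − σ√T = 1.448103 − 0.691822 = 0.756281
N(d₁) = 0.926206,  N(d₂) = 0.775260,  e^(−rT) = 0.590457
E₀ = V₀·N(d₁) − D·e^(−rT)·N(d₂)
   = 495.1127·0.926206 − 391.1626·0.590457·0.775260 = 279.518702
B₀ = V₀ − E₀ = 495.1127 − 279.518702 = 215.593998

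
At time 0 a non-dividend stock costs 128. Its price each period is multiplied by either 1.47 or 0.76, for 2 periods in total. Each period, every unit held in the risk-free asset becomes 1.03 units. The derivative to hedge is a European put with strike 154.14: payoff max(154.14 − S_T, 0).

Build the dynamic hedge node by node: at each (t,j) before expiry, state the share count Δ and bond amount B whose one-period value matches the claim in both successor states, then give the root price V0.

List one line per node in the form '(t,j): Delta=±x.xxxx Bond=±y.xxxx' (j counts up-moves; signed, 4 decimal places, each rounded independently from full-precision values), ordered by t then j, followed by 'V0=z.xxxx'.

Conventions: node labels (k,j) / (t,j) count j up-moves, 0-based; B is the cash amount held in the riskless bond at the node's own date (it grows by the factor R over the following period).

(0,0): Delta=-0.5025 Bond=98.3063
(1,0): Delta=-1.0000 Bond=149.6505
(1,1): Delta=-0.0834 Bond=22.3895
V0=33.9839

No-arbitrage ⇒ martingale measure with p* = (R−d)/(u−d) = 0.3803.
At maturity the claim pays: V(2,0)=80.2072, V(2,1)=11.1384, V(2,2)=0.0000
  t=1,j=0: stock 97.2800 → up 143.0016 (V=11.1384), down 73.9328 (V=80.2072). Price 52.3705; hedge Δ=-1.0000, bond B=149.6505.
  t=1,j=1: stock 188.1600 → up 276.5952 (V=0.0000), down 143.0016 (V=11.1384). Price 6.7016; hedge Δ=-0.0834, bond B=22.3895.
  t=0,j=0: stock 128.0000 → up 188.1600 (V=6.7016), down 97.2800 (V=52.3705). Price 33.9839; hedge Δ=-0.5025, bond B=98.3063.
Verification: the root portfolio costs Δ(0,0)·S0 + B(0,0) = 33.9839, matching V0.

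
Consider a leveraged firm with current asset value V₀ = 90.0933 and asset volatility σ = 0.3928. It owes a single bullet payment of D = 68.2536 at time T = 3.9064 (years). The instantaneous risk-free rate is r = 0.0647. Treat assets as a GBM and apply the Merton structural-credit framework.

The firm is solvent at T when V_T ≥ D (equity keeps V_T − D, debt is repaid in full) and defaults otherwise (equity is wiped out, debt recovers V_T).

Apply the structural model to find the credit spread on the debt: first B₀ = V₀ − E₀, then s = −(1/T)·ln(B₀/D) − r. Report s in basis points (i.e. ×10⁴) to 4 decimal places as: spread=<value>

Work the structural quantities from V₀ = 90.0933 against face 68.2536:
d₁ = [ln(V₀/D) + (r + σ²/2)T] / (σ√T)
   = [ln(90.0933/68.2536) + (0.0647 + 0.5·0.3928²)·3.9064] / (0.3928·√3.9064)
   = [0.277616 + 0.554107] / 0.776354 = 1.071319
d₂ = d₁ − σ√T = 1.071319 − 0.776354 = 0.294964
N(d₁) = 0.857987,  N(d₂) = 0.615989,  e^(−rT) = 0.776667
E₀ = V₀·N(d₁) − D·e^(−rT)·N(d₂)
   = 90.0933·0.857987 − 68.2536·0.776667·0.615989 = 44.645087
B₀ = V₀ − E₀ = 90.0933 − 44.645087 = 45.448213
spread = −(1/T)·ln(B₀/D) − r = −(1/3.9064)·ln(45.448213/68.2536) − 0.0647 = 0.03940011
in basis points: 0.03940011 × 10⁴ = 394.0011 bp

spread=394.0011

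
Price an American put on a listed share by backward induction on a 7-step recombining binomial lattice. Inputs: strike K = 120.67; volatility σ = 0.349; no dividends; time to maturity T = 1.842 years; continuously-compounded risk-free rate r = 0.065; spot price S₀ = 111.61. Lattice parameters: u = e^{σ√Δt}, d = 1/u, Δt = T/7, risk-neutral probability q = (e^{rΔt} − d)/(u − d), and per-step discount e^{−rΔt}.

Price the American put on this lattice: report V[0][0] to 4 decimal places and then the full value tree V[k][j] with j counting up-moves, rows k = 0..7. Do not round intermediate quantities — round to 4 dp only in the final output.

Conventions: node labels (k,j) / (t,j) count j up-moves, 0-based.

price = 20.6864
tree:
20.6864
30.2164 11.9900
42.6508 18.9802 5.5020
55.4396 29.0501 9.6924 1.5551
66.1320 42.6508 16.6228 3.1847 0.0000
75.0717 55.4396 27.4344 6.5221 0.0000 0.0000
82.5461 66.1320 42.6508 13.3571 0.0000 0.0000 0.0000
88.7953 75.0717 55.4396 27.3548 0.0000 0.0000 0.0000 0.0000

Δt=0.26314  u=1.19605  d=0.83608  q=0.50329  discount=0.98304
step 7 (expiry): payoffs max(K−S,0) = 88.7953 75.0717 55.4396 27.3548 0.0000 0.0000 0.0000 0.0000
k=6: (k=6,j=0): S=38.1239, K−S=82.5461, hold=80.4997 ⇒ V=82.5461 exercise | (k=6,j=1): S=54.5380, K−S=66.1320, hold=64.0855 ⇒ V=66.1320 exercise | (k=6,j=2): S=78.0192, K−S=42.6508, hold=40.6044 ⇒ V=42.6508 exercise | (k=6,j=3): S=111.6100, K−S=9.0600, hold=13.3571 ⇒ V=13.3571 continue | (k=6,j=4): S=159.6632, K−S=0.0000, hold=0.0000 ⇒ V=0.0000 continue | (k=6,j=5): S=228.4056, K−S=0.0000, hold=0.0000 ⇒ V=0.0000 continue | (k=6,j=6): S=326.7448, K−S=0.0000, hold=0.0000 ⇒ V=0.0000 continue
k=5: (k=5,j=0): S=45.5983, K−S=75.0717, hold=73.0253 ⇒ V=75.0717 exercise | (k=5,j=1): S=65.2304, K−S=55.4396, hold=53.3931 ⇒ V=55.4396 exercise | (k=5,j=2): S=93.3152, K−S=27.3548, hold=27.4344 ⇒ V=27.4344 continue | (k=5,j=3): S=133.4916, K−S=0.0000, hold=6.5221 ⇒ V=6.5221 continue | (k=5,j=4): S=190.9659, K−S=0.0000, hold=0.0000 ⇒ V=0.0000 continue | (k=5,j=5): S=273.1855, K−S=0.0000, hold=0.0000 ⇒ V=0.0000 continue
k=4: (k=4,j=0): S=54.5380, K−S=66.1320, hold=64.0855 ⇒ V=66.1320 exercise | (k=4,j=1): S=78.0192, K−S=42.6508, hold=40.6438 ⇒ V=42.6508 exercise | (k=4,j=2): S=111.6100, K−S=9.0600, hold=16.6228 ⇒ V=16.6228 continue | (k=4,j=3): S=159.6632, K−S=0.0000, hold=3.1847 ⇒ V=3.1847 continue | (k=4,j=4): S=228.4056, K−S=0.0000, hold=0.0000 ⇒ V=0.0000 continue
k=3: (k=3,j=0): S=65.2304, K−S=55.4396, hold=53.3931 ⇒ V=55.4396 exercise | (k=3,j=1): S=93.3152, K−S=27.3548, hold=29.0501 ⇒ V=29.0501 continue | (k=3,j=2): S=133.4916, K−S=0.0000, hold=9.6924 ⇒ V=9.6924 continue | (k=3,j=3): S=190.9659, K−S=0.0000, hold=1.5551 ⇒ V=1.5551 continue
k=2: (k=2,j=0): S=78.0192, K−S=42.6508, hold=41.4432 ⇒ V=42.6508 exercise | (k=2,j=1): S=111.6100, K−S=9.0600, hold=18.9802 ⇒ V=18.9802 continue | (k=2,j=2): S=159.6632, K−S=0.0000, hold=5.5020 ⇒ V=5.5020 continue
k=1: (k=1,j=0): S=93.3152, K−S=27.3548, hold=30.2164 ⇒ V=30.2164 continue | (k=1,j=1): S=133.4916, K−S=0.0000, hold=11.9900 ⇒ V=11.9900 continue
k=0: (k=0,j=0): S=111.6100, K−S=9.0600, hold=20.6864 ⇒ V=20.6864 continue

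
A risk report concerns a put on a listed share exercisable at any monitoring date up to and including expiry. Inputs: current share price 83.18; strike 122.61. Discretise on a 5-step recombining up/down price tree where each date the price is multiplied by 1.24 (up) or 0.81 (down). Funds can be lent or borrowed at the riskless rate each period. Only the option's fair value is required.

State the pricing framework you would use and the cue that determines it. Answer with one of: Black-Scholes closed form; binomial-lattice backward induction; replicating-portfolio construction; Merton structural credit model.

Key observation: the defining feature is the embedded early-exercise option across 5 discrete dates on the spot-83.18 tree; pricing the strike-122.61 put means working backward with an exercise test at every node.

framework: binomial-lattice backward induction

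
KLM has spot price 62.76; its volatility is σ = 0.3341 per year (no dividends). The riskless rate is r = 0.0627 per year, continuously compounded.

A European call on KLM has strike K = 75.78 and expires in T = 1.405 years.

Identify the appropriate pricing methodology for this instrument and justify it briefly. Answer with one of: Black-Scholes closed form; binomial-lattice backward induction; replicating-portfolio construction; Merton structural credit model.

Key observation: a European-exercise option on KLM struck at 75.78 — a GBM underlying with constant parameters — admits an analytic price: the data contain no early exercise, no discrete tree, no debt structure.

framework: Black-Scholes closed form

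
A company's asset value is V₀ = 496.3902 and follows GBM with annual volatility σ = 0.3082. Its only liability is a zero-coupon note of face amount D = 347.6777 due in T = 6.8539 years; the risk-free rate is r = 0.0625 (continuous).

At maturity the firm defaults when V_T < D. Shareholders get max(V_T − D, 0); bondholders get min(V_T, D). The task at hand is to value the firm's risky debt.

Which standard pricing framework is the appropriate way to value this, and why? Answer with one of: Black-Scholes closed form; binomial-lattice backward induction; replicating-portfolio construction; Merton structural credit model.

Key observation: the question is about default risk generated by asset-value dynamics against a debt face of 347.6777 — the structural framework prices exactly that.

framework: Merton structural credit model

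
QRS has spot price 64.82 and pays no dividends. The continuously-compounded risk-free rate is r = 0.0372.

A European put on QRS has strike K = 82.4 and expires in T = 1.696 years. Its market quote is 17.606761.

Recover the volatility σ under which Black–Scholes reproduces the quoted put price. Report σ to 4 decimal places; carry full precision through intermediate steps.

sigma = 0.2763

At σ = 0.2763 the Black–Scholes value reproduces the quote:
σ√T = 0.2763·√1.696 = 0.359827
d₁ = (ln(S/K) + (r+σ²/2)T) / (σ√T) = (ln(64.82/82.4) + (0.0372+0.2763²/2)·1.696) / 0.359827 = (-0.239971 + 0.127829) / 0.359827 = -0.311656
d₂ = d₁ − σ√T = -0.311656 − 0.359827 = -0.671483
e^{−rT} = 0.938858
N(−d₁) = 0.622349,  N(−d₂) = 0.749044
V = K·e^{−rT}·N(−d₂) − S·N(−d₁) = 57.947426 − 40.340665 = 17.606761 (equal to the quote); since ∂V/∂σ > 0 for all σ, the implied volatility is unique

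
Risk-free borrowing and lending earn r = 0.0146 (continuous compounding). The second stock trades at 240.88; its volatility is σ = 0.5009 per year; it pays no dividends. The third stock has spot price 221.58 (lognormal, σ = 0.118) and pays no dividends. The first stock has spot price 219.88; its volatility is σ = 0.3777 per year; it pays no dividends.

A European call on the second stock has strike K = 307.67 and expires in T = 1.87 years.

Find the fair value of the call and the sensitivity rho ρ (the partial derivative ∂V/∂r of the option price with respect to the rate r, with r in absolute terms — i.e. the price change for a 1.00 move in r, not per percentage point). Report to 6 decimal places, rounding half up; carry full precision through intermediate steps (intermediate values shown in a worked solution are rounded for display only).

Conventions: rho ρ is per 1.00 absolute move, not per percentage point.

price = 46.608213
ρ = 142.568299

σ√T = 0.5009·√1.87 = 0.684970
d₁ = (ln(S/K) + (r+σ²/2)T) / (σ√T) = (ln(240.88/307.67) + (0.0146+0.5009²/2)·1.87) / 0.684970 = (-0.244729 + 0.261894) / 0.684970 = 0.025060
d₂ = d₁ − σ√T = 0.025060 − 0.684970 = -0.659910
e^{−rT} = 0.973067
N(d₁) = 0.509996,  N(d₂) = 0.254656
Call price V = S·N(d₁) − K·e^{−rT}·N(d₂) = 122.847945 − 76.239732 = 46.608213
ρ = K·T·e^{−rT}·N(d₂) = 142.568299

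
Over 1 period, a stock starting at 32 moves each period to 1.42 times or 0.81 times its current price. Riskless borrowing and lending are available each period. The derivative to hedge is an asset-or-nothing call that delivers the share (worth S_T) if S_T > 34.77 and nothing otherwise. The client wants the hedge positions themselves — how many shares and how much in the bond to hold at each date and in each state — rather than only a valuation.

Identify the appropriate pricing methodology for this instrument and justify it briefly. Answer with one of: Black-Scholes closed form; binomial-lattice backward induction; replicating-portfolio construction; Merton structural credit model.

framework: replicating-portfolio construction

Key observation: the task asks for the hedge itself — share and bond holdings at every node of the 1-period tree on spot 32 with factors 1.42/0.81 — which is exactly what the replicating-portfolio construction produces.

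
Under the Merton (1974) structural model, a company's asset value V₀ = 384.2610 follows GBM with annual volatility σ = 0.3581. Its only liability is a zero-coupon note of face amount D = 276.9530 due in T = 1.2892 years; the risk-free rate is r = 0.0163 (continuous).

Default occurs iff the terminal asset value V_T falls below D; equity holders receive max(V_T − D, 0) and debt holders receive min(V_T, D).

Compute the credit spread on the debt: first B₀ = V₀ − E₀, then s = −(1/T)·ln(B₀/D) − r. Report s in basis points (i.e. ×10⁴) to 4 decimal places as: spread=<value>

Equity is a call on the firm's assets struck at D = 276.9530:
d₁ = [ln(V₀/D) + (r + σ²/2)T] / (σ√T)
   = [ln(384.2610/276.9530) + (0.0163 + 0.5·0.3581²)·1.2892] / (0.3581·√1.2892)
   = [0.327474 + 0.103675] / 0.406597 = 1.060383
d₂ = d₁ − σ√T = 1.060383 − 0.406597 = 0.653786
N(d₁) = 0.855515,  N(d₂) = 0.743375,  e^(−rT) = 0.979205
E₀ = V₀·N(d₁) − D·e^(−rT)·N(d₂)
   = 384.2610·0.855515 − 276.9530·0.979205·0.743375 = 127.142232
B₀ = V₀ − E₀ = 384.2610 − 127.142232 = 257.118768
spread = −(1/T)·ln(B₀/D) − r = −(1/1.2892)·ln(257.118768/276.9530) − 0.0163 = 0.04134017
in basis points: 0.04134017 × 10⁴ = 413.4017 bp

spread=413.4017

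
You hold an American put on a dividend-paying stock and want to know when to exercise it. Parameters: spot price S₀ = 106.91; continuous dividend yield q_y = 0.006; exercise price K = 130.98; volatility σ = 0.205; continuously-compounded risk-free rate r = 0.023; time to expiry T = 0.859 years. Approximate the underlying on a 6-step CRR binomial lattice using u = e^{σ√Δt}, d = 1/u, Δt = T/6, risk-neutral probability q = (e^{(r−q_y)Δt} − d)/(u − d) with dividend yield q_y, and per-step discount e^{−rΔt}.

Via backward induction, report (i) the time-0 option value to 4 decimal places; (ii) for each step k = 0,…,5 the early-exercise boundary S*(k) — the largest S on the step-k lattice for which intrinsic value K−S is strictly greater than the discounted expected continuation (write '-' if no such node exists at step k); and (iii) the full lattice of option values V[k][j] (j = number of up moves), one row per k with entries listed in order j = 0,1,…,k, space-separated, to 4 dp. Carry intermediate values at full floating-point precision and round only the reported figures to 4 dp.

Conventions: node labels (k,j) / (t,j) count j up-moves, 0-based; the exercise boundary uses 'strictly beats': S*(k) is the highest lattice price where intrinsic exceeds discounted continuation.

price = 24.8385
boundary = - 98.9308 91.5471 98.9308 106.9100 115.5327
tree:
24.8385
32.0492 17.6857
39.4329 24.3376 11.0525
46.2654 32.0492 16.6732 5.4216
52.5881 39.4329 24.0700 9.2772 1.5448
58.4388 46.2654 32.0492 15.4473 3.0770 0.0000
63.8529 52.5881 39.4329 24.0700 6.1291 0.0000 0.0000

Δt=0.14317  u=1.08065  d=0.92537  q=0.49631  discount=0.99671
step 6 (expiry): payoffs max(K−S,0) = 63.8529 52.5881 39.4329 24.0700 6.1291 0.0000 0.0000
step 5: (k=5,j=0): S=72.5412, K−S=58.4388, hold=58.0705 ⇒ V=58.4388 exercise | (k=5,j=1): S=84.7146, K−S=46.2654, hold=45.9076 ⇒ V=46.2654 exercise | (k=5,j=2): S=98.9308, K−S=32.0492, hold=31.7035 ⇒ V=32.0492 exercise | (k=5,j=3): S=115.5327, K−S=15.4473, hold=15.1159 ⇒ V=15.4473 exercise | (k=5,j=4): S=134.9207, K−S=0.0000, hold=3.0770 ⇒ V=3.0770 continue | (k=5,j=5): S=157.5622, K−S=0.0000, hold=0.0000 ⇒ V=0.0000 continue  boundary S*=115.5327
step 4: (k=4,j=0): S=78.3919, K−S=52.5881, hold=52.2248 ⇒ V=52.5881 exercise | (k=4,j=1): S=91.5471, K−S=39.4329, hold=39.0809 ⇒ V=39.4329 exercise | (k=4,j=2): S=106.9100, K−S=24.0700, hold=23.7312 ⇒ V=24.0700 exercise | (k=4,j=3): S=124.8509, K−S=6.1291, hold=9.2772 ⇒ V=9.2772 continue | (k=4,j=4): S=145.8026, K−S=0.0000, hold=1.5448 ⇒ V=1.5448 continue  boundary S*=106.9100
step 3: (k=3,j=0): S=84.7146, K−S=46.2654, hold=45.9076 ⇒ V=46.2654 exercise | (k=3,j=1): S=98.9308, K−S=32.0492, hold=31.7035 ⇒ V=32.0492 exercise | (k=3,j=2): S=115.5327, K−S=15.4473, hold=16.6732 ⇒ V=16.6732 continue | (k=3,j=3): S=134.9207, K−S=0.0000, hold=5.4216 ⇒ V=5.4216 continue  boundary S*=98.9308
step 2: (k=2,j=0): S=91.5471, K−S=39.4329, hold=39.0809 ⇒ V=39.4329 exercise | (k=2,j=1): S=106.9100, K−S=24.0700, hold=24.3376 ⇒ V=24.3376 continue | (k=2,j=2): S=124.8509, K−S=6.1291, hold=11.0525 ⇒ V=11.0525 continue  boundary S*=91.5471
step 1: (k=1,j=0): S=98.9308, K−S=32.0492, hold=31.8359 ⇒ V=32.0492 exercise | (k=1,j=1): S=115.5327, K−S=15.4473, hold=17.6857 ⇒ V=17.6857 continue  boundary S*=98.9308
step 0: (k=0,j=0): S=106.9100, K−S=24.0700, hold=24.8385 ⇒ V=24.8385 continue  boundary S*=-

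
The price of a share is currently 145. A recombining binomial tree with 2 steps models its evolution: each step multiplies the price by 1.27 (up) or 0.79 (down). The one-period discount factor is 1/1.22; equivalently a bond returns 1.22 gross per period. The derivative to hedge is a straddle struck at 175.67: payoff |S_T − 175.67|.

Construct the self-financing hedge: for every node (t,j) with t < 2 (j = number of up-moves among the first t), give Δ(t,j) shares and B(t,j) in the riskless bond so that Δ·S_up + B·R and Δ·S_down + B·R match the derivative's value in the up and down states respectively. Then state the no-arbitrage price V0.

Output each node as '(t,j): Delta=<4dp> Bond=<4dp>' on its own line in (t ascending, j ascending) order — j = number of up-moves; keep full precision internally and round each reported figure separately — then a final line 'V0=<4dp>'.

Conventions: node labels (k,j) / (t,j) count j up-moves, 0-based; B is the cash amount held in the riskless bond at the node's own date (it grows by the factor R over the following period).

Risk-neutral probability p* = (R−d)/(u−d) = (1.22−0.79)/(1.27−0.79) = 0.8958.
At maturity the claim pays: V(2,0)=85.1755, V(2,1)=30.1915, V(2,2)=58.2005
(1,0): S=114.5500. Δ = (V_up−V_dn)/(S_up−S_dn) = (30.1915−85.1755)/(145.4785−90.4945) = -1.0000. V = [p*·30.1915 + (1−p*)·85.1755]/1.22 = 29.4418. B = V − Δ·S = 143.9918.
(1,1): S=184.1500. Δ = (V_up−V_dn)/(S_up−S_dn) = (58.2005−30.1915)/(233.8705−145.4785) = 0.3169. V = [p*·58.2005 + (1−p*)·30.1915]/1.22 = 45.3138. B = V − Δ·S = -13.0382.
(0,0): S=145.0000. Δ = (V_up−V_dn)/(S_up−S_dn) = (45.3138−29.4418)/(184.1500−114.5500) = 0.2280. V = [p*·45.3138 + (1−p*)·29.4418]/1.22 = 35.7873. B = V − Δ·S = 2.7205.
Sanity check at the root: Δ(0,0)·S0 + B(0,0) reproduces V0 = 35.7873.

(0,0): Delta=0.2280 Bond=2.7205
(1,0): Delta=-1.0000 Bond=143.9918
(1,1): Delta=0.3169 Bond=-13.0382
V0=35.7873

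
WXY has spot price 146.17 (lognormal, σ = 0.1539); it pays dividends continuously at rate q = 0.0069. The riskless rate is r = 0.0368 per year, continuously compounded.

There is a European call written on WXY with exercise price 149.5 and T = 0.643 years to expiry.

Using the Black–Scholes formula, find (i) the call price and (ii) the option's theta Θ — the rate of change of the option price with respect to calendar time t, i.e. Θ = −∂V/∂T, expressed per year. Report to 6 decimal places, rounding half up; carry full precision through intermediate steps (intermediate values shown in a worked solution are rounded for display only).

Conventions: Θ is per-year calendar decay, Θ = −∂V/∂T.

price = 6.933811
Θ = -7.548821

σ√T = 0.1539·√0.643 = 0.123408
d₁ = (ln(S/K) + (r−q+σ²/2)T) / (σ√T) = (ln(146.17/149.5) + (0.0368−0.0069+0.1539²/2)·0.643) / 0.123408 = (-0.022526 + 0.026840) / 0.123408 = 0.034961
d₂ = d₁ − σ√T = 0.034961 − 0.123408 = -0.088448
e^{−rT} = 0.976615
e^{−qT} = 0.995573
N(d₁) = 0.513944,  N(d₂) = 0.464760
Call price V = S·e^{−qT}·N(d₁) − K·e^{−rT}·N(d₂) = 74.790697 − 67.856886 = 6.933811
φ(d₁) = (1/√(2π))·e^{−d₁²/2} = 0.398699
Θ = −S·e^{−qT}·φ(d₁)·σ/(2√T) + q·S·e^{−qT}·N(d₁) − r·K·e^{−rT}·N(d₂) = −5.567743 + 0.516056 − 2.497133 = -7.548821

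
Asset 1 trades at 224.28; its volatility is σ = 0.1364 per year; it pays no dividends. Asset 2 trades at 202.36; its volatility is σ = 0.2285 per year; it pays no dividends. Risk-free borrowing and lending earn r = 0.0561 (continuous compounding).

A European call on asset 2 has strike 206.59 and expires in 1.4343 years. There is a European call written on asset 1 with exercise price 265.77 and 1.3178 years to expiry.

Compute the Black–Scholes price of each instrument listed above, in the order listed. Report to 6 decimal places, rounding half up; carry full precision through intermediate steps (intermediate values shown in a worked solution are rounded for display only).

price(asset 2 call K=206.59) = 27.760358
price(asset 1 call K=265.77) = 6.084917

[asset 2 call K=206.59]
σ√T = 0.2285·√1.4343 = 0.273657
d₁ = (ln(S/K) + (r+σ²/2)T) / (σ√T) = (ln(202.36/206.59) + (0.0561+0.2285²/2)·1.4343) / 0.273657 = (-0.020688 + 0.117908) / 0.273657 = 0.355264
d₂ = d₁ − σ√T = 0.355264 − 0.273657 = 0.081607
e^{−rT} = 0.922688
N(d₁) = 0.638804,  N(d₂) = 0.532520
price = S·N(d₁) − K·e^{−rT}·N(d₂) = 129.268390 − 101.508033 = 27.760358
[asset 1 call K=265.77]
σ√T = 0.1364·√1.3178 = 0.156581
d₁ = (ln(S/K) + (r+σ²/2)T) / (σ√T) = (ln(224.28/265.77) + (0.0561+0.1364²/2)·1.3178) / 0.156581 = (-0.169736 + 0.086187) / 0.156581 = -0.533581
d₂ = d₁ − σ√T = -0.533581 − 0.156581 = -0.690162
e^{−rT} = 0.928738
N(d₁) = 0.296816,  N(d₂) = 0.245046
price = S·N(d₁) − K·e^{−rT}·N(d₂) = 66.569854 − 60.484936 = 6.084917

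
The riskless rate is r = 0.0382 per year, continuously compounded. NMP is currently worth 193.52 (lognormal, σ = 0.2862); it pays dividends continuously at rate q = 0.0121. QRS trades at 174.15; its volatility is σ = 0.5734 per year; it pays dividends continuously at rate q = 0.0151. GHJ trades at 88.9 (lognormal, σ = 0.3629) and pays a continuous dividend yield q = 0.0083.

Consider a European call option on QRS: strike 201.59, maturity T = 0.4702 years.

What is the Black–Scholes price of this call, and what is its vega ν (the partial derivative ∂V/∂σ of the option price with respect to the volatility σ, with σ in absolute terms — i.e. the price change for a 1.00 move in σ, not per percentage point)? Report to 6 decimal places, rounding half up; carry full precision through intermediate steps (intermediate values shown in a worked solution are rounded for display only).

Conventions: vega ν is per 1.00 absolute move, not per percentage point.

σ√T = 0.5734·√0.4702 = 0.393187
d₁ = (ln(S/K) + (r−q+σ²/2)T) / (σ√T) = (ln(174.15/201.59) + (0.0382−0.0151+0.5734²/2)·0.4702) / 0.393187 = (-0.146319 + 0.088160) / 0.393187 = -0.147918
d₂ = d₁ − σ√T = -0.147918 − 0.393187 = -0.541105
e^{−rT} = 0.982199
e^{−qT} = 0.992925
N(d₁) = 0.441204,  N(d₂) = 0.294218
Call price V = S·e^{−qT}·N(d₁) − K·e^{−rT}·N(d₂) = 76.292039 − 58.255528 = 18.036511
φ(d₁) = (1/√(2π))·e^{−d₁²/2} = 0.394602
ν = S·e^{−qT}·φ(d₁)·√T = 46.788621

price = 18.036511
ν = 46.788621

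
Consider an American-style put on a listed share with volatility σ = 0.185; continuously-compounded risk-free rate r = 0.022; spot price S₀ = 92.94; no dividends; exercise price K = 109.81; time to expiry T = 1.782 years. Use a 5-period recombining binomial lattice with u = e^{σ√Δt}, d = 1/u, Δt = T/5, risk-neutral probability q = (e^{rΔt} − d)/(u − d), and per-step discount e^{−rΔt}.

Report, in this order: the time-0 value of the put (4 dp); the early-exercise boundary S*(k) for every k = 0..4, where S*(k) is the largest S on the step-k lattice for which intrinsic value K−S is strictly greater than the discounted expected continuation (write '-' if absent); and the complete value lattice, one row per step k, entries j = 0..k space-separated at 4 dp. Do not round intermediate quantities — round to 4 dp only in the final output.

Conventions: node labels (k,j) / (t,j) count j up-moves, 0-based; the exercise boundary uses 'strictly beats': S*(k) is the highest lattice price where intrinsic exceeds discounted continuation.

params: Δt=0.35640 u=1.11677 d=0.89544 q=0.50798 e^(-rΔt)=0.99219
t_5 payoffs: 56.3071 43.0821 26.5881 6.0171 0.0000 0.0000
t_4: node(4,0) S=59.7506 payoff=50.0594 vs cont=49.2017 → 50.0594 [stop]  node(4,1) S=74.5200 payoff=35.2900 vs cont=34.4324 → 35.2900 [stop]  node(4,2) S=92.9400 payoff=16.8700 vs cont=16.0124 → 16.8700 [stop]  node(4,3) S=115.9132 payoff=0.0000 vs cont=2.9374 → 2.9374 [wait]  node(4,4) S=144.5649 payoff=0.0000 vs cont=0.0000 → 0.0000 [wait]  ⇒ S*(4)=92.9400
t_3: node(3,0) S=66.7279 payoff=43.0821 vs cont=42.2245 → 43.0821 [stop]  node(3,1) S=83.2219 payoff=26.5881 vs cont=25.7305 → 26.5881 [stop]  node(3,2) S=103.7929 payoff=6.0171 vs cont=9.7160 → 9.7160 [wait]  node(3,3) S=129.4487 payoff=0.0000 vs cont=1.4340 → 1.4340 [wait]  ⇒ S*(3)=83.2219
t_2: node(2,0) S=74.5200 payoff=35.2900 vs cont=34.4324 → 35.2900 [stop]  node(2,1) S=92.9400 payoff=16.8700 vs cont=17.8767 → 17.8767 [wait]  node(2,2) S=115.9132 payoff=0.0000 vs cont=5.4659 → 5.4659 [wait]  ⇒ S*(2)=74.5200
t_1: node(1,0) S=83.2219 payoff=26.5881 vs cont=26.2379 → 26.5881 [stop]  node(1,1) S=103.7929 payoff=6.0171 vs cont=11.4818 → 11.4818 [wait]  ⇒ S*(1)=83.2219
t_0: node(0,0) S=92.9400 payoff=16.8700 vs cont=18.7667 → 18.7667 [wait]  ⇒ S*(0)=-

price = 18.7667
boundary = - 83.2219 74.5200 83.2219 92.9400
tree:
18.7667
26.5881 11.4818
35.2900 17.8767 5.4659
43.0821 26.5881 9.7160 1.4340
50.0594 35.2900 16.8700 2.9374 0.0000
56.3071 43.0821 26.5881 6.0171 0.0000 0.0000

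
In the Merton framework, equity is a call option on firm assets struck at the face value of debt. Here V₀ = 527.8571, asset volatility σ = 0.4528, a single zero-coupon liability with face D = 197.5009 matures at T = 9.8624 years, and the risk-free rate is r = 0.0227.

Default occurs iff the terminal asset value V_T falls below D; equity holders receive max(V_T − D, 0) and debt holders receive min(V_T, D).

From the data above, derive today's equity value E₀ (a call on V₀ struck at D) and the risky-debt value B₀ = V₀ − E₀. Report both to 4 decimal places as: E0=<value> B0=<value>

E0=408.9054 B0=118.9517

With assets at 527.8571 and a single debt payment of 197.5009 at 9.8624 years:
d₁ = [ln(V₀/D) + (r + σ²/2)T] / (σ√T)
   = [ln(527.8571/197.5009) + (0.0227 + 0.5·0.4528²)·9.8624] / (0.4528·√9.8624)
   = [0.983082 + 1.234910] / 1.421994 = 1.559776
d₂ = d₁ − σ√T = 1.559776 − 1.421994 = 0.137782
N(d₁) = 0.940594,  N(d₂) = 0.554794,  e^(−rT) = 0.799414
E₀ = V₀·N(d₁) − D·e^(−rT)·N(d₂)
   = 527.8571·0.940594 − 197.5009·0.799414·0.554794 = 408.905423
B₀ = V₀ − E₀ = 527.8571 − 408.905423 = 118.951677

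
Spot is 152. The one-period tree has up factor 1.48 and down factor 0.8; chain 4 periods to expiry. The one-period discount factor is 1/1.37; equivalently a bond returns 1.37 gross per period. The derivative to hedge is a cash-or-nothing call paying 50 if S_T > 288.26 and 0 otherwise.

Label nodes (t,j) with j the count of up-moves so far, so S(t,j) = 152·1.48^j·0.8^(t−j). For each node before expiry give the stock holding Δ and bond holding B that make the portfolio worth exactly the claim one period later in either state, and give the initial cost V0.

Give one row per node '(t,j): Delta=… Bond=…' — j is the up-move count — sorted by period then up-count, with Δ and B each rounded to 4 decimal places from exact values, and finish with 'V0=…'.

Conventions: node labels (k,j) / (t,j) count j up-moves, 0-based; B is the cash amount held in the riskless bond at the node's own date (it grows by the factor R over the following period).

(0,0): Delta=0.0641 Bond=2.6658
(1,0): Delta=0.2264 Bond=-16.0739
(1,1): Delta=0.0472 Bond=7.4589
(2,0): Delta=0.0000 Bond=0.0000
(2,1): Delta=0.2500 Bond=-26.2710
(2,2): Delta=0.0261 Bond=17.2605
(3,0): Delta=0.0000 Bond=0.0000
(3,1): Delta=0.0000 Bond=0.0000
(3,2): Delta=0.2761 Bond=-42.9369
(3,3): Delta=0.0000 Bond=36.4964
V0=12.4165

Risk-neutral probability p* = (R−d)/(u−d) = (1.37−0.8)/(1.48−0.8) = 0.8382.
Payoffs at expiry: V(4,0)=0.0000, V(4,1)=0.0000, V(4,2)=0.0000, V(4,3)=50.0000, V(4,4)=50.0000
Node (3,0) S=77.8240: V=(p*·0.0000+(1−p*)·0.0000)/1.37=0.0000; Δ=(0.0000−0.0000)/(115.1795−62.2592)=0.0000; B=V−Δ·S=0.0000
Node (3,1) S=143.9744: V=(p*·0.0000+(1−p*)·0.0000)/1.37=0.0000; Δ=(0.0000−0.0000)/(213.0821−115.1795)=0.0000; B=V−Δ·S=0.0000
Node (3,2) S=266.3526: V=(p*·50.0000+(1−p*)·0.0000)/1.37=30.5925; Δ=(50.0000−0.0000)/(394.2019−213.0821)=0.2761; B=V−Δ·S=-42.9369
Node (3,3) S=492.7524: V=(p*·50.0000+(1−p*)·50.0000)/1.37=36.4964; Δ=(50.0000−50.0000)/(729.2735−394.2019)=0.0000; B=V−Δ·S=36.4964
Node (2,0) S=97.2800: V=(p*·0.0000+(1−p*)·0.0000)/1.37=0.0000; Δ=(0.0000−0.0000)/(143.9744−77.8240)=0.0000; B=V−Δ·S=0.0000
Node (2,1) S=179.9680: V=(p*·30.5925+(1−p*)·0.0000)/1.37=18.7181; Δ=(30.5925−0.0000)/(266.3526−143.9744)=0.2500; B=V−Δ·S=-26.2710
Node (2,2) S=332.9408: V=(p*·36.4964+(1−p*)·30.5925)/1.37=25.9426; Δ=(36.4964−30.5925)/(492.7524−266.3526)=0.0261; B=V−Δ·S=17.2605
Node (1,0) S=121.6000: V=(p*·18.7181+(1−p*)·0.0000)/1.37=11.4527; Δ=(18.7181−0.0000)/(179.9680−97.2800)=0.2264; B=V−Δ·S=-16.0739
Node (1,1) S=224.9600: V=(p*·25.9426+(1−p*)·18.7181)/1.37=18.0831; Δ=(25.9426−18.7181)/(332.9408−179.9680)=0.0472; B=V−Δ·S=7.4589
Node (0,0) S=152.0000: V=(p*·18.0831+(1−p*)·11.4527)/1.37=12.4165; Δ=(18.0831−11.4527)/(224.9600−121.6000)=0.0641; B=V−Δ·S=2.6658
As a check, the time-0 holding Δ(0,0)·S0 + B(0,0) comes to 12.4165 — exactly V0.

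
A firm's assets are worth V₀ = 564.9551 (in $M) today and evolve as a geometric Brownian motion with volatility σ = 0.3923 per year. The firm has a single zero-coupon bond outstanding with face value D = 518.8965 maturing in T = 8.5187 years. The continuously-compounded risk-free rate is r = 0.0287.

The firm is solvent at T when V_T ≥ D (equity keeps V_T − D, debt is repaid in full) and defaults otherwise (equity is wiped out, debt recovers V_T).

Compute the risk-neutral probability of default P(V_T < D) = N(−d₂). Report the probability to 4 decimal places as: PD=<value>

PD=0.6121

Apply the equity-as-call identities (strike 518.8965, horizon 8.5187 years):
d₁ = [ln(V₀/D) + (r + σ²/2)T] / (σ√T)
   = [ln(564.9551/518.8965) + (0.0287 + 0.5·0.3923²)·8.5187] / (0.3923·√8.5187)
   = [0.085042 + 0.899998] / 1.144999 = 0.860297
d₂ = d₁ − σ√T = 0.860297 − 1.144999 = -0.284701
risk-neutral PD = N(−d₂) = N(0.284701) = 0.612063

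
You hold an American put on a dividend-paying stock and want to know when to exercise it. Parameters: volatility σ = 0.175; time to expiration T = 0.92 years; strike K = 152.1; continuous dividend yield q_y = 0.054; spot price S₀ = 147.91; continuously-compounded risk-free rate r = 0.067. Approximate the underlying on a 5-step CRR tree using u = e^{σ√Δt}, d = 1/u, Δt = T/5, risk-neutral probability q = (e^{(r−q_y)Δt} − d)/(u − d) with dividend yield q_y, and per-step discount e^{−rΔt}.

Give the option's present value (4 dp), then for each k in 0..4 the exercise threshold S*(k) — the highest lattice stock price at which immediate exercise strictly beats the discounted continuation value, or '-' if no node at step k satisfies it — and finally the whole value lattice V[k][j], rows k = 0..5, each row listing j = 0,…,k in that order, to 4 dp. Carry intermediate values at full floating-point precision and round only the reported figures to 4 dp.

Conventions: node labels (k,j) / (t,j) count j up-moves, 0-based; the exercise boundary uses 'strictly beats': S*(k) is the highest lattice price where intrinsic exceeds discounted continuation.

price = 11.3043
boundary = - - 127.2904 118.0849 127.2904
tree:
11.3043
17.0985 5.7264
24.8096 9.7265 1.8238
34.0151 15.9529 3.6721 0.0000
42.5548 24.8096 7.3936 0.0000 0.0000
50.4769 34.0151 14.8866 0.0000 0.0000 0.0000

Δt=0.18400, u=1.07796, d=0.92768, q=0.49718, disc=e^(-rΔt)=0.98775
k=5 terminal: V=max(K-S,0) → 50.4769 34.0151 14.8866 0.0000 0.0000 0.0000
k=4: j=0 S=109.5452 intr=42.5548 cont=41.7743 V=42.5548[EX]; j=1 S=127.2904 intr=24.8096 cont=24.2046 V=24.8096[EX]; j=2 S=147.9100 intr=4.1900 cont=7.3936 V=7.3936[hold]; j=3 S=171.8698 intr=0.0000 cont=0.0000 V=0.0000[hold]; j=4 S=199.7108 intr=0.0000 cont=0.0000 V=0.0000[hold]  S*(4)=127.2904
k=3: j=0 S=118.0849 intr=34.0151 cont=33.3190 V=34.0151[EX]; j=1 S=137.2134 intr=14.8866 cont=15.9529 V=15.9529[hold]; j=2 S=159.4405 intr=0.0000 cont=3.6721 V=3.6721[hold]; j=3 S=185.2681 intr=0.0000 cont=0.0000 V=0.0000[hold]  S*(3)=118.0849
k=2: j=0 S=127.2904 intr=24.8096 cont=24.7282 V=24.8096[EX]; j=1 S=147.9100 intr=4.1900 cont=9.7265 V=9.7265[hold]; j=2 S=171.8698 intr=0.0000 cont=1.8238 V=1.8238[hold]  S*(2)=127.2904
k=1: j=0 S=137.2134 intr=14.8866 cont=17.0985 V=17.0985[hold]; j=1 S=159.4405 intr=0.0000 cont=5.7264 V=5.7264[hold]  S*(1)=-
k=0: j=0 S=147.9100 intr=4.1900 cont=11.3043 V=11.3043[hold]  S*(0)=-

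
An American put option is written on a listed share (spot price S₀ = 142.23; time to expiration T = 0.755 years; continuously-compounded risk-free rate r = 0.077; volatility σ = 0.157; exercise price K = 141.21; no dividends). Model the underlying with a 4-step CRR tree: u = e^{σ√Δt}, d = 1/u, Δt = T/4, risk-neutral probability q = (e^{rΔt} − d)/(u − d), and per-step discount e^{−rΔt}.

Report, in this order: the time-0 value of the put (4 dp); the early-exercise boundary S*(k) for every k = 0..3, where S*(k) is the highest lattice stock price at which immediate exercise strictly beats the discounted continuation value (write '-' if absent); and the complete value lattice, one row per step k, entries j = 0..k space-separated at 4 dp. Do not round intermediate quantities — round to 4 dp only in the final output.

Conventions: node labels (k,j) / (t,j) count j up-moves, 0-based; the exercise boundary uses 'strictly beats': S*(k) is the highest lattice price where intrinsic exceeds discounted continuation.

Δt=0.18875, u=1.07059, d=0.93407, q=0.59019, disc=e^(-rΔt)=0.98557
k=4 terminal: V=max(K-S,0) → 32.9421 17.1175 0.0000 0.0000 0.0000
k=3: j=0 S=115.9104 intr=25.2996 cont=23.2621 V=25.2996[EX]; j=1 S=132.8521 intr=8.3579 cont=6.9138 V=8.3579[EX]; j=2 S=152.2699 intr=0.0000 cont=0.0000 V=0.0000[hold]; j=3 S=174.5259 intr=0.0000 cont=0.0000 V=0.0000[hold]  S*(3)=132.8521
k=2: j=0 S=124.0925 intr=17.1175 cont=15.0801 V=17.1175[EX]; j=1 S=142.2300 intr=0.0000 cont=3.3758 V=3.3758[hold]; j=2 S=163.0185 intr=0.0000 cont=0.0000 V=0.0000[hold]  S*(2)=124.0925
k=1: j=0 S=132.8521 intr=8.3579 cont=8.8774 V=8.8774[hold]; j=1 S=152.2699 intr=0.0000 cont=1.3635 V=1.3635[hold]  S*(1)=-
k=0: j=0 S=142.2300 intr=0.0000 cont=4.3787 V=4.3787[hold]  S*(0)=-

price = 4.3787
boundary = - - 124.0925 132.8521
tree:
4.3787
8.8774 1.3635
17.1175 3.3758 0.0000
25.2996 8.3579 0.0000 0.0000
32.9421 17.1175 0.0000 0.0000 0.0000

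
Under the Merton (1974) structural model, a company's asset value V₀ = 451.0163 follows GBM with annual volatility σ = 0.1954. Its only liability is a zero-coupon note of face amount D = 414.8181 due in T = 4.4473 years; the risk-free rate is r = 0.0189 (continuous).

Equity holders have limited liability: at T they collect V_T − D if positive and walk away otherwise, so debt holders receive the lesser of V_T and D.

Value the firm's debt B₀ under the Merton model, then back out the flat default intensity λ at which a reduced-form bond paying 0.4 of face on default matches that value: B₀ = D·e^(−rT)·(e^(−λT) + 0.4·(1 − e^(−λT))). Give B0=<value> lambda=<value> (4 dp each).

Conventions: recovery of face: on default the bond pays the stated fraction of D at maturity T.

B0=342.8008 lambda=0.0415

With assets at 451.0163 and a single debt payment of 414.8181 at 4.4473 years:
d₁ = [ln(V₀/D) + (r + σ²/2)T] / (σ√T)
   = [ln(451.0163/414.8181) + (0.0189 + 0.5·0.1954²)·4.4473] / (0.1954·√4.4473)
   = [0.083663 + 0.168956] / 0.412072 = 0.613046
d₂ = d₁ − σ√T = 0.613046 − 0.412072 = 0.200974
N(d₁) = 0.730077,  N(d₂) = 0.579641,  e^(−rT) = 0.919382
E₀ = V₀·N(d₁) − D·e^(−rT)·N(d₂)
   = 451.0163·0.730077 − 414.8181·0.919382·0.579641 = 108.215521
B₀ = V₀ − E₀ = 451.0163 − 108.215521 = 342.800779
e^(−λT) = (B₀·e^(rT)/D − 0.4)/(1 − 0.4) = (342.8008·1.087688/414.8181 − 0.4)/0.6 = 0.83142040
λ = −ln(0.83142040)/4.4473 = 0.041513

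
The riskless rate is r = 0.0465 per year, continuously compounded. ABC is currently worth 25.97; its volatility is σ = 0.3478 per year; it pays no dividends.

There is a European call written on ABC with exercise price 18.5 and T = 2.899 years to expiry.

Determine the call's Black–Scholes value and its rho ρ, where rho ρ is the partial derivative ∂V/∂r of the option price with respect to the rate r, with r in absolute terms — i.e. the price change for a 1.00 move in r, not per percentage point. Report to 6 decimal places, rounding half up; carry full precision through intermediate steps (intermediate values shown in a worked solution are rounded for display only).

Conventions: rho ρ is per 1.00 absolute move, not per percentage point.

price = 11.223531
ρ = 32.478270

σ√T = 0.3478·√2.899 = 0.592180
d₁ = (ln(S/K) + (r+σ²/2)T) / (σ√T) = (ln(25.97/18.5) + (0.0465+0.3478²/2)·2.899) / 0.592180 = (0.339171 + 0.310142) / 0.592180 = 1.096480
d₂ = d₁ − σ√T = 1.096480 − 0.592180 = 0.504300
e^{−rT} = 0.873888
N(d₁) = 0.863566,  N(d₂) = 0.692975
Call price V = S·N(d₁) − K·e^{−rT}·N(d₂) = 22.426798 − 11.203267 = 11.223531
ρ = K·T·e^{−rT}·N(d₂) = 32.478270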